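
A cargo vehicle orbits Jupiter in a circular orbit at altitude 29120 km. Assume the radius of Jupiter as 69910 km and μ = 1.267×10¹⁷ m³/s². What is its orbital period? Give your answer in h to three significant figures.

r = 69910 + 29120 = 99030 km = 9.9030×10⁷ m.
Kepler's third law: T = 2π√(r³/μ) = 2π√((9.903×10⁷)³ / 1.267×10¹⁷).
r³/μ = 7.665×10⁶ s², so T = 2π × 2.769×10³ = 1.740×10⁴ s.
Converting: 1.740×10⁴ s ÷ 3600 = 4.832 h.

T ≈ 4.83 h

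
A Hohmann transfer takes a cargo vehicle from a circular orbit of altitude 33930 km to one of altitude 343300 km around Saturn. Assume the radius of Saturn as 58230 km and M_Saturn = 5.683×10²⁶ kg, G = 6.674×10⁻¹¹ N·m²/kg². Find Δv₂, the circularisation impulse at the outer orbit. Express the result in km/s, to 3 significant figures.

μ = GM = 6.674×10⁻¹¹ × 5.683×10²⁶ = 3.793×10¹⁶ m³/s².
r₁ = 58230 + 33930 = 92160 km = 9.2160×10⁷ m.
r₂ = 58230 + 343300 = 401530 km = 4.0153×10⁸ m.
Transfer ellipse a_t = (r₁ + r₂)/2 = 2.468×10⁸ m.
At r₁: circular v_c1 = √(μ/r₁) = 20290 m/s; transfer-perikrone v_p = √[μ(2/r₁ − 1/a_t)] = 25870 m/s.
At r₂: circular v_c2 = √(μ/r₂) = 9719 m/s; transfer-apokrone v_a = √[μ(2/r₂ − 1/a_t)] = 5939 m/s.
Δv₂ = v_c2 − v_a = 3780 m/s.
= 3.780 km/s.

Δv ≈ 3.78 km/s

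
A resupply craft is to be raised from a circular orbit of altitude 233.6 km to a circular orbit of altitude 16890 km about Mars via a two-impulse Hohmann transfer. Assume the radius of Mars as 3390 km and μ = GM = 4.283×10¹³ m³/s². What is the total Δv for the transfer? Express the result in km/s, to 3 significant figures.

Δv_total ≈ 1.69 km/s

r₁ = 3390 + 233.6 = 3623.6 km = 3.6236×10⁶ m.
r₂ = 3390 + 16890 = 20280 km = 2.0280×10⁷ m.
Transfer ellipse a_t = (r₁ + r₂)/2 = 1.195×10⁷ m.
At r₁: circular v_c1 = √(μ/r₁) = 3438 m/s; transfer-periapsis v_p = √[μ(2/r₁ − 1/a_t)] = 4478 m/s.
Δv₁ = v_p − v_c1 = 1040 m/s.
At r₂: circular v_c2 = √(μ/r₂) = 1453 m/s; transfer-apoapsis v_a = √[μ(2/r₂ − 1/a_t)] = 800.2 m/s.
Δv₂ = v_c2 − v_a = 653.1 m/s.
Total Δv = Δv₁ + Δv₂ = 1693 m/s = 1.693 km/s.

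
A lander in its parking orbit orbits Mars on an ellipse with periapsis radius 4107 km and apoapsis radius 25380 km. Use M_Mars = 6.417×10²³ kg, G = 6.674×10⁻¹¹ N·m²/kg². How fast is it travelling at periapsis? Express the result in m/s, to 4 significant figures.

v ≈ 4237 m/s

μ = GM = 6.674×10⁻¹¹ × 6.417×10²³ = 4.283×10¹³ m³/s².
Semi-major axis a = (r_p + r_a)/2 = 14744 km = 1.474×10⁷ m.
Vis-viva: v² = μ(2/r − 1/a) = 4.283×10¹³ × (4.870×10⁻⁷ − 6.783×10⁻⁸) = 1.795×10⁷ m²/s².
v = 4237 m/s.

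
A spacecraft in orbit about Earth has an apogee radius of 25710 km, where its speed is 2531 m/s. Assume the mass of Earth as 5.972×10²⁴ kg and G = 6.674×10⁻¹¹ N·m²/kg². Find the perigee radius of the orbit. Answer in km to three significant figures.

μ = GM = 6.674×10⁻¹¹ × 5.972×10²⁴ = 3.986×10¹⁴ m³/s².
r_a = 2.571×10⁷ m.
Specific energy ε = v²/2 − μ/r = -1.230×10⁷ J/kg, so a = −μ/(2ε) = 1.620×10⁷ m.
The apsides satisfy r_p + r_a = 2a, so the perigee radius is 2a − r_a = 6.695×10⁶ m = 6695.2 km.

perigee radius ≈ 6700 km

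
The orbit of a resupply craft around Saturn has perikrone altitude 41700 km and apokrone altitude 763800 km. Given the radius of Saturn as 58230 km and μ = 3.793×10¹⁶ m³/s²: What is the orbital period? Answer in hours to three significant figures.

r_p = 58230 + 41700 = 99930 km = 9.9930×10⁷ m.
r_a = 58230 + 763800 = 822030 km = 8.2203×10⁸ m.
Semi-major axis a = (r_p + r_a)/2 = (99930 + 8.2203×10⁵)/2 = 4.6098×10⁵ km = 4.610×10⁸ m.
By Kepler's third law T = 2π√(a³/μ) = 2π × 5.082×10⁴ = 3.193×10⁵ s.
= 88.70 hours.

T ≈ 88.7 hours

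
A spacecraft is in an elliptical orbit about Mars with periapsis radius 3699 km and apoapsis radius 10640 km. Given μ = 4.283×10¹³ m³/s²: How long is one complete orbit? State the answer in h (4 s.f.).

Semi-major axis a = (r_p + r_a)/2 = (3699.0 + 10640)/2 = 7169.5 km = 7.170×10⁶ m.
By Kepler's third law T = 2π√(a³/μ) = 2π × 2.933×10³ = 1.843×10⁴ s.
= 5.120 h.

T ≈ 5.120 h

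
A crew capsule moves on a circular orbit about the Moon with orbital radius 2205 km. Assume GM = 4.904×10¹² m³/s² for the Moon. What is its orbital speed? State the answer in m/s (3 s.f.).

r = 2205 km = 2.205×10⁶ m.
For a circular orbit v = √(μ/r) = √(4.904×10¹² / 2.205×10⁶) = √(2.224×10⁶) = 1491 m/s.

v ≈ 1490 m/s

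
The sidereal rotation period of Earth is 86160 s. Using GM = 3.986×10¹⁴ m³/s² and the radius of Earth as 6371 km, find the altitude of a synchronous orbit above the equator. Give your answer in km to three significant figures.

h_sync ≈ 35800 km

A synchronous orbit has period T, so by Kepler's third law a = (μT²/4π²)^(1/3).
μT²/4π² = 3.986×10¹⁴ × (8.616×10⁴)² / 39.48 = 7.495×10²² m³.
a = 4.216×10⁷ m = 42163 km.
Altitude h = a − R = 42163 − 6371 = 35792 km.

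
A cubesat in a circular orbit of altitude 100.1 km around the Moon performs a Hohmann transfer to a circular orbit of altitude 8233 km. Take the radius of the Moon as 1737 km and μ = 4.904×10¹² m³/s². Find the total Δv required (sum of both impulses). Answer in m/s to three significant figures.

r₁ = 1737 + 100.1 = 1837.1 km = 1.8371×10⁶ m.
r₂ = 1737 + 8233 = 9970.0 km = 9.9700×10⁶ m.
Transfer ellipse a_t = (r₁ + r₂)/2 = 5.904×10⁶ m.
At r₁: circular v_c1 = √(μ/r₁) = 1634 m/s; transfer-perilune v_p = √[μ(2/r₁ − 1/a_t)] = 2123 m/s.
Δv₁ = v_p − v_c1 = 489.4 m/s.
At r₂: circular v_c2 = √(μ/r₂) = 701.3 m/s; transfer-apolune v_a = √[μ(2/r₂ − 1/a_t)] = 391.2 m/s.
Δv₂ = v_c2 − v_a = 310.1 m/s.
Total Δv = Δv₁ + Δv₂ = 799.5 m/s.

Δv_total ≈ 800 m/s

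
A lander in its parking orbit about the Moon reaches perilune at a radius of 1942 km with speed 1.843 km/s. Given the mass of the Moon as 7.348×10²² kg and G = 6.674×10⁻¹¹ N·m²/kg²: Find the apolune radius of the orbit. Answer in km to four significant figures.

apolune radius ≈ 3988 km

μ = GM = 6.674×10⁻¹¹ × 7.348×10²² = 4.904×10¹² m³/s².
r_p = 1.942×10⁶ m.
Specific energy ε = v²/2 − μ/r = -8.269×10⁵ J/kg, so a = −μ/(2ε) = 2.965×10⁶ m.
The apsides satisfy r_p + r_a = 2a, so the apolune radius is 2a − r_p = 3.988×10⁶ m = 3988.4 km.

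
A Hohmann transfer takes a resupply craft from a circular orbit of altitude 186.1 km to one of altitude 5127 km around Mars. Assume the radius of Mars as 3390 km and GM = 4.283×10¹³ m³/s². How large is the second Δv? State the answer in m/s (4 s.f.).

r₁ = 3390 + 186.1 = 3576.1 km = 3.5761×10⁶ m.
r₂ = 3390 + 5127 = 8517.0 km = 8.5170×10⁶ m.
Transfer ellipse a_t = (r₁ + r₂)/2 = 6.047×10⁶ m.
At r₁: circular v_c1 = √(μ/r₁) = 3461 m/s; transfer-periapsis v_p = √[μ(2/r₁ − 1/a_t)] = 4107 m/s.
At r₂: circular v_c2 = √(μ/r₂) = 2242 m/s; transfer-apoapsis v_a = √[μ(2/r₂ − 1/a_t)] = 1725 m/s.
Δv₂ = v_c2 − v_a = 517.9 m/s.

Δv ≈ 517.9 m/s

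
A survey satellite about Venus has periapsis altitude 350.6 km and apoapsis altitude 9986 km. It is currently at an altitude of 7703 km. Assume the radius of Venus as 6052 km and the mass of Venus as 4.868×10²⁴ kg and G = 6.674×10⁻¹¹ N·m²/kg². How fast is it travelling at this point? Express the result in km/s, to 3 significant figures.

μ = GM = 6.674×10⁻¹¹ × 4.868×10²⁴ = 3.249×10¹⁴ m³/s².
r_p = 6052 + 350.6 = 6402.6 km = 6.4026×10⁶ m.
r_a = 6052 + 9986 = 16038 km = 1.6038×10⁷ m.
r = 6052 + 7703 = 13755 km = 1.376×10⁷ m.
Semi-major axis a = (r_p + r_a)/2 = 11220 km = 1.122×10⁷ m.
Vis-viva: v² = μ(2/r − 1/a) = 3.249×10¹⁴ × (1.454×10⁻⁷ − 8.912×10⁻⁸) = 1.828×10⁷ m²/s².
v = 4276 m/s = 4.276 km/s.

v ≈ 4.28 km/s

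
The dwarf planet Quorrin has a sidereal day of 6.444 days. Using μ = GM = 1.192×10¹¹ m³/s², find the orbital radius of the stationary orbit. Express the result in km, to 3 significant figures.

T = 6.444 days = 5.568×10⁵ s.
A synchronous orbit has period T, so by Kepler's third law a = (μT²/4π²)^(1/3).
μT²/4π² = 1.192×10¹¹ × (5.568×10⁵)² / 39.48 = 9.360×10²⁰ m³.
a = 9.782×10⁶ m = 9781.8 km.

r_sync ≈ 9780 km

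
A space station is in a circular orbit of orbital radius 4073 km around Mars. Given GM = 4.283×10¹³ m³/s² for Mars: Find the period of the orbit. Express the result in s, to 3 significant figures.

T ≈ 7890 s

r = 4073 km = 4.073×10⁶ m.
Kepler's third law: T = 2π√(r³/μ) = 2π√((4.073×10⁶)³ / 4.283×10¹³).
r³/μ = 1.578×10⁶ s², so T = 2π × 1.256×10³ = 7.892×10³ s.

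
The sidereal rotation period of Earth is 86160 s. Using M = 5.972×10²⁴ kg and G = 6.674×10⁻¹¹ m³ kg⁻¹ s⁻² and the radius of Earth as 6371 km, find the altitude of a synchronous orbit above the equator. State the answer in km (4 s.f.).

μ = GM = 6.674×10⁻¹¹ × 5.972×10²⁴ = 3.986×10¹⁴ m³/s².
A synchronous orbit has period T, so by Kepler's third law a = (μT²/4π²)^(1/3).
μT²/4π² = 3.986×10¹⁴ × (8.616×10⁴)² / 39.48 = 7.495×10²² m³.
a = 4.216×10⁷ m = 42162 km.
Altitude h = a − R = 42162 − 6371 = 35791 km.

h_sync ≈ 35790 km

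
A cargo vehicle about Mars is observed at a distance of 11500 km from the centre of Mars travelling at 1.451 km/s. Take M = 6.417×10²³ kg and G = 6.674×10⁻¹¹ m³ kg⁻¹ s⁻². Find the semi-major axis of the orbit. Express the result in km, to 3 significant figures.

a ≈ 8020 km

μ = GM = 6.674×10⁻¹¹ × 6.417×10²³ = 4.283×10¹³ m³/s².
r = 1.150×10⁷ m.
Specific orbital energy ε = v²/2 − μ/r = (1451)²/2 − 4.283×10¹³/1.150×10⁷ = -2.671×10⁶ J/kg.
Since ε = −μ/(2a), a = −μ/(2ε) = 8.016×10⁶ m = 8015.9 km.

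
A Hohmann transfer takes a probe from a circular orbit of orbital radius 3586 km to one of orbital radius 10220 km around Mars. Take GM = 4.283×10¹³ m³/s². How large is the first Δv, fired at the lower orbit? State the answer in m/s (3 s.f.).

r₁ = 3586 km = 3.586×10⁶ m.
r₂ = 10220 km = 1.022×10⁷ m.
Transfer ellipse a_t = (r₁ + r₂)/2 = 6.903×10⁶ m.
At r₁: circular v_c1 = √(μ/r₁) = 3456 m/s; transfer-periapsis v_p = √[μ(2/r₁ − 1/a_t)] = 4205 m/s.
Δv₁ = v_p − v_c1 = 749.1 m/s.

Δv ≈ 749 m/s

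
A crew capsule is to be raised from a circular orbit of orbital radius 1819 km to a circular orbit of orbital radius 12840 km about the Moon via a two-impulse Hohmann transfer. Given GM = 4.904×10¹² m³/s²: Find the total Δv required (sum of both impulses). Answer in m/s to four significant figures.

Δv_total ≈ 841.4 m/s

r₁ = 1819 km = 1.819×10⁶ m.
r₂ = 12840 km = 1.284×10⁷ m.
Transfer ellipse a_t = (r₁ + r₂)/2 = 7.330×10⁶ m.
At r₁: circular v_c1 = √(μ/r₁) = 1642 m/s; transfer-perilune v_p = √[μ(2/r₁ − 1/a_t)] = 2173 m/s.
Δv₁ = v_p − v_c1 = 531.3 m/s.
At r₂: circular v_c2 = √(μ/r₂) = 618.0 m/s; transfer-apolune v_a = √[μ(2/r₂ − 1/a_t)] = 307.9 m/s.
Δv₂ = v_c2 − v_a = 310.1 m/s.
Total Δv = Δv₁ + Δv₂ = 841.4 m/s.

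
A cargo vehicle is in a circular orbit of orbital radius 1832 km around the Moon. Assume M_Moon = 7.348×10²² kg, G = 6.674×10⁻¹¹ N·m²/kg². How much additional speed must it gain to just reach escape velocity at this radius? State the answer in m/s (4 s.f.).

μ = GM = 6.674×10⁻¹¹ × 7.348×10²² = 4.904×10¹² m³/s².
r = 1832 km = 1.832×10⁶ m.
Circular speed v_c = √(μ/r) = 1636 m/s.
Escape speed v_esc = √(2μ/r) = √2 × v_c = 2314 m/s.
Δv = v_esc − v_c = 677.7 m/s.

Δv ≈ 677.7 m/s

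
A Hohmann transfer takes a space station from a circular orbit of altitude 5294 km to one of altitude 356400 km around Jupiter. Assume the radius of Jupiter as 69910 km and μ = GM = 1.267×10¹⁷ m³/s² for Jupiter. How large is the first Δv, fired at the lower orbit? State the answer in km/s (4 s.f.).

Δv ≈ 12.47 km/s

r₁ = 69910 + 5294 = 75204 km = 7.5204×10⁷ m.
r₂ = 69910 + 356400 = 426310 km = 4.2631×10⁸ m.
Transfer ellipse a_t = (r₁ + r₂)/2 = 2.508×10⁸ m.
At r₁: circular v_c1 = √(μ/r₁) = 41050 m/s; transfer-perijove v_p = √[μ(2/r₁ − 1/a_t)] = 53520 m/s.
Δv₁ = v_p − v_c1 = 12470 m/s.
= 12.47 km/s.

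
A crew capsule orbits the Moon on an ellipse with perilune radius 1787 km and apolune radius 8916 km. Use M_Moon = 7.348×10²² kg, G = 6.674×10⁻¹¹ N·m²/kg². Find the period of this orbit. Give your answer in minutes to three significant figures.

T ≈ 585 minutes

μ = GM = 6.674×10⁻¹¹ × 7.348×10²² = 4.904×10¹² m³/s².
Semi-major axis a = (r_p + r_a)/2 = (1787.0 + 8916.0)/2 = 5351.5 km = 5.352×10⁶ m.
By Kepler's third law T = 2π√(a³/μ) = 2π × 5.590×10³ = 3.512×10⁴ s.
= 585.4 minutes.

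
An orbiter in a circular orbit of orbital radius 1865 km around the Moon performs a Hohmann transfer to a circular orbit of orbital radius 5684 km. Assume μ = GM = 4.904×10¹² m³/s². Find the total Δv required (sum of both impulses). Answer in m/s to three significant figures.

r₁ = 1865 km = 1.865×10⁶ m.
r₂ = 5684 km = 5.684×10⁶ m.
Transfer ellipse a_t = (r₁ + r₂)/2 = 3.774×10⁶ m.
At r₁: circular v_c1 = √(μ/r₁) = 1622 m/s; transfer-perilune v_p = √[μ(2/r₁ − 1/a_t)] = 1990 m/s.
Δv₁ = v_p − v_c1 = 368.3 m/s.
At r₂: circular v_c2 = √(μ/r₂) = 928.9 m/s; transfer-apolune v_a = √[μ(2/r₂ − 1/a_t)] = 652.9 m/s.
Δv₂ = v_c2 − v_a = 275.9 m/s.
Total Δv = Δv₁ + Δv₂ = 644.3 m/s.

Δv_total ≈ 644 m/s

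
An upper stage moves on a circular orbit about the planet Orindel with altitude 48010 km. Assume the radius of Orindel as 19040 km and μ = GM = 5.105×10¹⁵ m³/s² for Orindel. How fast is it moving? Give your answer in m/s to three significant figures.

r = 19040 + 48010 = 67050 km = 6.7050×10⁷ m.
For a circular orbit v = √(μ/r) = √(5.105×10¹⁵ / 6.705×10⁷) = √(7.614×10⁷) = 8726 m/s.

v ≈ 8730 m/s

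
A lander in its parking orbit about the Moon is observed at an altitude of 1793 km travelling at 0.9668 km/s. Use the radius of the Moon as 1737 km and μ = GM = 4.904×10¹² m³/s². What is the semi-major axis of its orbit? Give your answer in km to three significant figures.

a ≈ 2660 km

r = 1737 + 1793 = 3530.0 km = 3.530×10⁶ m.
Specific orbital energy ε = v²/2 − μ/r = (966.8)²/2 − 4.904×10¹²/3.530×10⁶ = -9.219×10⁵ J/kg.
Since ε = −μ/(2a), a = −μ/(2ε) = 2.660×10⁶ m = 2659.8 km.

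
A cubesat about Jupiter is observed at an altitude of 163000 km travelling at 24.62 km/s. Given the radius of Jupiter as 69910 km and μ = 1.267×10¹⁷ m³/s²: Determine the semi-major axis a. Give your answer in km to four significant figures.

r = 69910 + 163000 = 2.3291×10⁵ km = 2.329×10⁸ m.
Specific orbital energy ε = v²/2 − μ/r = (24620)²/2 − 1.267×10¹⁷/2.329×10⁸ = -2.409×10⁸ J/kg.
Since ε = −μ/(2a), a = −μ/(2ε) = 2.630×10⁸ m = 2.6296×10⁵ km.

a ≈ 2.630×10⁵ km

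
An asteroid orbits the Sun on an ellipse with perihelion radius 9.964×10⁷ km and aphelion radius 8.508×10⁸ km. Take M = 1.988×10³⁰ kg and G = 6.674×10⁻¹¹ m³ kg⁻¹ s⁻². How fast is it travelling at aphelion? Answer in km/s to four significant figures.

v ≈ 5.718 km/s

μ = GM = 6.674×10⁻¹¹ × 1.988×10³⁰ = 1.327×10²⁰ m³/s².
Semi-major axis a = (r_p + r_a)/2 = 4.7522×10⁸ km = 4.752×10¹¹ m.
Vis-viva: v² = μ(2/r − 1/a) = 1.327×10²⁰ × (2.351×10⁻¹² − 2.104×10⁻¹²) = 3.270×10⁷ m²/s².
v = 5718 m/s = 5.718 km/s.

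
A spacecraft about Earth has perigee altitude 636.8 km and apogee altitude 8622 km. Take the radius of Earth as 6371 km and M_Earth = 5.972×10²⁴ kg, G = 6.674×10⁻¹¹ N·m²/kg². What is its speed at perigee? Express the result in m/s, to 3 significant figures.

v ≈ 8800 m/s

μ = GM = 6.674×10⁻¹¹ × 5.972×10²⁴ = 3.986×10¹⁴ m³/s².
r_p = 6371 + 636.8 = 7007.8 km = 7.0078×10⁶ m.
r_a = 6371 + 8622 = 14993 km = 1.4993×10⁷ m.
Semi-major axis a = (r_p + r_a)/2 = 11000 km = 1.100×10⁷ m.
Vis-viva: v² = μ(2/r − 1/a) = 3.986×10¹⁴ × (2.854×10⁻⁷ − 9.091×10⁻⁸) = 7.752×10⁷ m²/s².
v = 8804 m/s.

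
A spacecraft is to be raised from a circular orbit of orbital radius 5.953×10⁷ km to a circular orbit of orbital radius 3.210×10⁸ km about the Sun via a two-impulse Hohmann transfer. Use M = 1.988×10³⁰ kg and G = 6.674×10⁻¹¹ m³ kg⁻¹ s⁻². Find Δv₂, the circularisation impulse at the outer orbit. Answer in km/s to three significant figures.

Δv ≈ 8.96 km/s

μ = GM = 6.674×10⁻¹¹ × 1.988×10³⁰ = 1.327×10²⁰ m³/s².
r₁ = 5.953×10⁷ km = 5.953×10¹⁰ m.
r₂ = 3.210×10⁸ km = 3.210×10¹¹ m.
Transfer ellipse a_t = (r₁ + r₂)/2 = 1.903×10¹¹ m.
At r₁: circular v_c1 = √(μ/r₁) = 47210 m/s; transfer-perihelion v_p = √[μ(2/r₁ − 1/a_t)] = 61320 m/s.
At r₂: circular v_c2 = √(μ/r₂) = 20330 m/s; transfer-aphelion v_a = √[μ(2/r₂ − 1/a_t)] = 11370 m/s.
Δv₂ = v_c2 − v_a = 8959 m/s.
= 8.959 km/s.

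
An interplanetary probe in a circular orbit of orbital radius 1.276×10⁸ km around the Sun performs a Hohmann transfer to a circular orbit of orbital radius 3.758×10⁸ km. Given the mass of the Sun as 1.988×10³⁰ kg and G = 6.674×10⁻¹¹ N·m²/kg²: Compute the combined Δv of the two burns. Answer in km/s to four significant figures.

Δv_total ≈ 12.57 km/s

μ = GM = 6.674×10⁻¹¹ × 1.988×10³⁰ = 1.327×10²⁰ m³/s².
r₁ = 1.276×10⁸ km = 1.276×10¹¹ m.
r₂ = 3.758×10⁸ km = 3.758×10¹¹ m.
Transfer ellipse a_t = (r₁ + r₂)/2 = 2.517×10¹¹ m.
At r₁: circular v_c1 = √(μ/r₁) = 32250 m/s; transfer-perihelion v_p = √[μ(2/r₁ − 1/a_t)] = 39400 m/s.
Δv₁ = v_p − v_c1 = 7155 m/s.
At r₂: circular v_c2 = √(μ/r₂) = 18790 m/s; transfer-aphelion v_a = √[μ(2/r₂ − 1/a_t)] = 13380 m/s.
Δv₂ = v_c2 − v_a = 5411 m/s.
Total Δv = Δv₁ + Δv₂ = 12570 m/s = 12.57 km/s.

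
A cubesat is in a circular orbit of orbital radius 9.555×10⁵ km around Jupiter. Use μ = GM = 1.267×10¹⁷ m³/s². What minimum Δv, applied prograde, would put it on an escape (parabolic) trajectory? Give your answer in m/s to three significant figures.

Δv ≈ 4770 m/s

r = 9.555×10⁵ km = 9.555×10⁸ m.
Circular speed v_c = √(μ/r) = 11520 m/s.
Escape speed v_esc = √(2μ/r) = √2 × v_c = 16290 m/s.
Δv = v_esc − v_c = 4770 m/s.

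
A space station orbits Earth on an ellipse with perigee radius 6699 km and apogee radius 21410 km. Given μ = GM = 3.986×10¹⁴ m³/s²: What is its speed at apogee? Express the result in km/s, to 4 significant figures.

v ≈ 2.979 km/s

Semi-major axis a = (r_p + r_a)/2 = 14054 km = 1.405×10⁷ m.
Vis-viva: v² = μ(2/r − 1/a) = 3.986×10¹⁴ × (9.341×10⁻⁸ − 7.115×10⁻⁸) = 8.874×10⁶ m²/s².
v = 2979 m/s = 2.979 km/s.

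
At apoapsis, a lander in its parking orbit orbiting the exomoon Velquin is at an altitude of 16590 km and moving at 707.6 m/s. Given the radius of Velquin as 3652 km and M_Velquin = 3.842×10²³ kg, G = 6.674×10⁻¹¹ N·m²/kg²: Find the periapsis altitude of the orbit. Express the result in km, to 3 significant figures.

periapsis altitude ≈ 1330 km

μ = GM = 6.674×10⁻¹¹ × 3.842×10²³ = 2.564×10¹³ m³/s².
r_a = 3652 + 16590 = 20242 km = 2.024×10⁷ m.
Specific energy ε = v²/2 − μ/r = -1.016×10⁶ J/kg, so a = −μ/(2ε) = 1.261×10⁷ m.
The apsides satisfy r_p + r_a = 2a, so the periapsis radius is 2a − r_a = 4.986×10⁶ m = 4985.8 km.
Periapsis altitude = 4985.8 − 3652 = 1333.8 km.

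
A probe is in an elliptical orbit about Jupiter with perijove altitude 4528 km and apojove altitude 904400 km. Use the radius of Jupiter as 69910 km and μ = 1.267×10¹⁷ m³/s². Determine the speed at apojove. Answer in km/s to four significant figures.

v ≈ 4.297 km/s

r_p = 69910 + 4528 = 74438 km = 7.4438×10⁷ m.
r_a = 69910 + 904400 = 974310 km = 9.7431×10⁸ m.
Semi-major axis a = (r_p + r_a)/2 = 5.2437×10⁵ km = 5.244×10⁸ m.
Vis-viva: v² = μ(2/r − 1/a) = 1.267×10¹⁷ × (2.053×10⁻⁹ − 1.907×10⁻⁹) = 1.846×10⁷ m²/s².
v = 4297 m/s = 4.297 km/s.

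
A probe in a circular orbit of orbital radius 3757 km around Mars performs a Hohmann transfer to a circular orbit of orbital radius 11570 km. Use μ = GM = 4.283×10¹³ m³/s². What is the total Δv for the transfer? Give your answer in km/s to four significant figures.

r₁ = 3757 km = 3.757×10⁶ m.
r₂ = 11570 km = 1.157×10⁷ m.
Transfer ellipse a_t = (r₁ + r₂)/2 = 7.664×10⁶ m.
At r₁: circular v_c1 = √(μ/r₁) = 3376 m/s; transfer-periapsis v_p = √[μ(2/r₁ − 1/a_t)] = 4149 m/s.
Δv₁ = v_p − v_c1 = 772.3 m/s.
At r₂: circular v_c2 = √(μ/r₂) = 1924 m/s; transfer-apoapsis v_a = √[μ(2/r₂ − 1/a_t)] = 1347 m/s.
Δv₂ = v_c2 − v_a = 576.9 m/s.
Total Δv = Δv₁ + Δv₂ = 1349 m/s = 1.349 km/s.

Δv_total ≈ 1.349 km/s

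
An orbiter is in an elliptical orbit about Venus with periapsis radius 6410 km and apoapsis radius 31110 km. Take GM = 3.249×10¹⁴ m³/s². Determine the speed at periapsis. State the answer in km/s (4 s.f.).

v ≈ 9.168 km/s

Semi-major axis a = (r_p + r_a)/2 = 18760 km = 1.876×10⁷ m.
Vis-viva: v² = μ(2/r − 1/a) = 3.249×10¹⁴ × (3.120×10⁻⁷ − 5.330×10⁻⁸) = 8.405×10⁷ m²/s².
v = 9168 m/s = 9.168 km/s.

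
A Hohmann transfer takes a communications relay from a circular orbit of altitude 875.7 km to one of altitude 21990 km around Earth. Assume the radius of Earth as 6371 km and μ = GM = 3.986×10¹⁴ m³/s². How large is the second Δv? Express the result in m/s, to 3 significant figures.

Δv ≈ 1360 m/s

r₁ = 6371 + 875.7 = 7246.7 km = 7.2467×10⁶ m.
r₂ = 6371 + 21990 = 28361 km = 2.8361×10⁷ m.
Transfer ellipse a_t = (r₁ + r₂)/2 = 1.780×10⁷ m.
At r₁: circular v_c1 = √(μ/r₁) = 7416 m/s; transfer-perigee v_p = √[μ(2/r₁ − 1/a_t)] = 9361 m/s.
At r₂: circular v_c2 = √(μ/r₂) = 3749 m/s; transfer-apogee v_a = √[μ(2/r₂ − 1/a_t)] = 2392 m/s.
Δv₂ = v_c2 − v_a = 1357 m/s.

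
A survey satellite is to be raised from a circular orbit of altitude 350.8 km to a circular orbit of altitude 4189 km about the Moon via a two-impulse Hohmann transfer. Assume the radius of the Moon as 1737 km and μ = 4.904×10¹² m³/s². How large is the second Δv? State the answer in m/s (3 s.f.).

r₁ = 1737 + 350.8 = 2087.8 km = 2.0878×10⁶ m.
r₂ = 1737 + 4189 = 5926.0 km = 5.9260×10⁶ m.
Transfer ellipse a_t = (r₁ + r₂)/2 = 4.007×10⁶ m.
At r₁: circular v_c1 = √(μ/r₁) = 1533 m/s; transfer-perilune v_p = √[μ(2/r₁ − 1/a_t)] = 1864 m/s.
At r₂: circular v_c2 = √(μ/r₂) = 909.7 m/s; transfer-apolune v_a = √[μ(2/r₂ − 1/a_t)] = 656.7 m/s.
Δv₂ = v_c2 − v_a = 253.0 m/s.

Δv ≈ 253 m/s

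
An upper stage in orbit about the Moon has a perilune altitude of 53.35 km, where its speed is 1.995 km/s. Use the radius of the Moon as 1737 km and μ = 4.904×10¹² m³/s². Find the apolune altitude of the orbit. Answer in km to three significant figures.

apolune altitude ≈ 3020 km

r_p = 1737 + 53.35 = 1790.3 km = 1.790×10⁶ m.
Specific energy ε = v²/2 − μ/r = -7.491×10⁵ J/kg, so a = −μ/(2ε) = 3.273×10⁶ m.
The apsides satisfy r_p + r_a = 2a, so the apolune radius is 2a − r_p = 4.756×10⁶ m = 4756.0 km.
Apolune altitude = 4756.0 − 1737 = 3019.0 km.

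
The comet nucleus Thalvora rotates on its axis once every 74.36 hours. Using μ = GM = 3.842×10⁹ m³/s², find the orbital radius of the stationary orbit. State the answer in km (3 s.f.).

r_sync ≈ 1910 km

T = 74.36 hours = 2.677×10⁵ s.
A synchronous orbit has period T, so by Kepler's third law a = (μT²/4π²)^(1/3).
μT²/4π² = 3.842×10⁹ × (2.677×10⁵)² / 39.48 = 6.974×10¹⁸ m³.
a = 1.911×10⁶ m = 1910.6 km.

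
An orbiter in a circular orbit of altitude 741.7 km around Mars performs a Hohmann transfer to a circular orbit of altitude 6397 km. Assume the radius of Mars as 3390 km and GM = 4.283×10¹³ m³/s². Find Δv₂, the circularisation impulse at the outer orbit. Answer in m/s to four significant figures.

Δv ≈ 480.1 m/s

r₁ = 3390 + 741.7 = 4131.7 km = 4.1317×10⁶ m.
r₂ = 3390 + 6397 = 9787.0 km = 9.7870×10⁶ m.
Transfer ellipse a_t = (r₁ + r₂)/2 = 6.959×10⁶ m.
At r₁: circular v_c1 = √(μ/r₁) = 3220 m/s; transfer-periapsis v_p = √[μ(2/r₁ − 1/a_t)] = 3818 m/s.
At r₂: circular v_c2 = √(μ/r₂) = 2092 m/s; transfer-apoapsis v_a = √[μ(2/r₂ − 1/a_t)] = 1612 m/s.
Δv₂ = v_c2 − v_a = 480.1 m/s.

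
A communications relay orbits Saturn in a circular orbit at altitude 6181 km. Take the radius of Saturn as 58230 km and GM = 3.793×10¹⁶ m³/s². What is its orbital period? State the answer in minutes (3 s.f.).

r = 58230 + 6181 = 64411 km = 6.4411×10⁷ m.
Kepler's third law: T = 2π√(r³/μ) = 2π√((6.441×10⁷)³ / 3.793×10¹⁶).
r³/μ = 7.045×10⁶ s², so T = 2π × 2.654×10³ = 1.668×10⁴ s.
Converting: 1.668×10⁴ s ÷ 60.00 = 278.0 minutes.

T ≈ 278 minutes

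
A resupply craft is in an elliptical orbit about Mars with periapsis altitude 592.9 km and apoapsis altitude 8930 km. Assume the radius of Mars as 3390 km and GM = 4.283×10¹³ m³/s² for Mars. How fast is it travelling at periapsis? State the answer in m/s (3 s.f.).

r_p = 3390 + 592.9 = 3982.9 km = 3.9829×10⁶ m.
r_a = 3390 + 8930 = 12320 km = 1.2320×10⁷ m.
Semi-major axis a = (r_p + r_a)/2 = 8151.4 km = 8.151×10⁶ m.
Vis-viva: v² = μ(2/r − 1/a) = 4.283×10¹³ × (5.021×10⁻⁷ − 1.227×10⁻⁷) = 1.625×10⁷ m²/s².
v = 4031 m/s.

v ≈ 4030 m/s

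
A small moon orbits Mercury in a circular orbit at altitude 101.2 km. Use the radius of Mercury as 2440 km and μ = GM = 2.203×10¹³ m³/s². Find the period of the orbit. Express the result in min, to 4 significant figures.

r = 2440 + 101.2 = 2541.2 km = 2.5412×10⁶ m.
Kepler's third law: T = 2π√(r³/μ) = 2π√((2.541×10⁶)³ / 2.203×10¹³).
r³/μ = 7.449×10⁵ s², so T = 2π × 8.631×10² = 5.423×10³ s.
Converting: 5.423×10³ s ÷ 60.00 = 90.38 min.

T ≈ 90.38 min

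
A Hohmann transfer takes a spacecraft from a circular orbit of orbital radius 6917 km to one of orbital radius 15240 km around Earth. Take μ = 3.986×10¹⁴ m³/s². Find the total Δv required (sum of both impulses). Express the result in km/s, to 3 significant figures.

r₁ = 6917 km = 6.917×10⁶ m.
r₂ = 15240 km = 1.524×10⁷ m.
Transfer ellipse a_t = (r₁ + r₂)/2 = 1.108×10⁷ m.
At r₁: circular v_c1 = √(μ/r₁) = 7591 m/s; transfer-perigee v_p = √[μ(2/r₁ − 1/a_t)] = 8904 m/s.
Δv₁ = v_p − v_c1 = 1312 m/s.
At r₂: circular v_c2 = √(μ/r₂) = 5114 m/s; transfer-apogee v_a = √[μ(2/r₂ − 1/a_t)] = 4041 m/s.
Δv₂ = v_c2 − v_a = 1073 m/s.
Total Δv = Δv₁ + Δv₂ = 2385 m/s = 2.385 km/s.

Δv_total ≈ 2.39 km/s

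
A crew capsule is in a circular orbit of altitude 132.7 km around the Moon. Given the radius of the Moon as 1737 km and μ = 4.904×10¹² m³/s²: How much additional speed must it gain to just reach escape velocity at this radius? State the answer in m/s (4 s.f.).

r = 1737 + 132.7 = 1869.7 km = 1.8697×10⁶ m.
Circular speed v_c = √(μ/r) = 1620 m/s.
Escape speed v_esc = √(2μ/r) = √2 × v_c = 2290 m/s.
Δv = v_esc − v_c = 670.8 m/s.

Δv ≈ 670.8 m/s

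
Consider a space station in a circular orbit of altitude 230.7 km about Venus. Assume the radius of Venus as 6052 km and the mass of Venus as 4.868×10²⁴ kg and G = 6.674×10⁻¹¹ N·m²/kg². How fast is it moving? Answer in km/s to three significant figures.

μ = GM = 6.674×10⁻¹¹ × 4.868×10²⁴ = 3.249×10¹⁴ m³/s².
r = 6052 + 230.7 = 6282.7 km = 6.2827×10⁶ m.
For a circular orbit v = √(μ/r) = √(3.249×10¹⁴ / 6.283×10⁶) = √(5.171×10⁷) = 7191 m/s.
That is 7.191 km/s.

v ≈ 7.19 km/s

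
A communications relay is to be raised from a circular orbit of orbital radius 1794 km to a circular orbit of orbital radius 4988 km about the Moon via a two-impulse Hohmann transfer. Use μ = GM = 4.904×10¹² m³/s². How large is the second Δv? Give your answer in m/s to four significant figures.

r₁ = 1794 km = 1.794×10⁶ m.
r₂ = 4988 km = 4.988×10⁶ m.
Transfer ellipse a_t = (r₁ + r₂)/2 = 3.391×10⁶ m.
At r₁: circular v_c1 = √(μ/r₁) = 1653 m/s; transfer-perilune v_p = √[μ(2/r₁ − 1/a_t)] = 2005 m/s.
At r₂: circular v_c2 = √(μ/r₂) = 991.5 m/s; transfer-apolune v_a = √[μ(2/r₂ − 1/a_t)] = 721.2 m/s.
Δv₂ = v_c2 − v_a = 270.3 m/s.

Δv ≈ 270.3 m/s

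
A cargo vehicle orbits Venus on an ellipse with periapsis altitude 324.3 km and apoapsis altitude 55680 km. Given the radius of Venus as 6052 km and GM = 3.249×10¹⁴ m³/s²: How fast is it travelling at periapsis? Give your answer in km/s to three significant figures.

r_p = 6052 + 324.3 = 6376.3 km = 6.3763×10⁶ m.
r_a = 6052 + 55680 = 61732 km = 6.1732×10⁷ m.
Semi-major axis a = (r_p + r_a)/2 = 34054 km = 3.405×10⁷ m.
Vis-viva: v² = μ(2/r − 1/a) = 3.249×10¹⁴ × (3.137×10⁻⁷ − 2.936×10⁻⁸) = 9.237×10⁷ m²/s².
v = 9611 m/s = 9.611 km/s.

v ≈ 9.61 km/s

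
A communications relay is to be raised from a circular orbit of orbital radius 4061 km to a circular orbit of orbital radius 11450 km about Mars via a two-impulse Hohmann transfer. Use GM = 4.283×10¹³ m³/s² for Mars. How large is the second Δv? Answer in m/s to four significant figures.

Δv ≈ 534.5 m/s

r₁ = 4061 km = 4.061×10⁶ m.
r₂ = 11450 km = 1.145×10⁷ m.
Transfer ellipse a_t = (r₁ + r₂)/2 = 7.756×10⁶ m.
At r₁: circular v_c1 = √(μ/r₁) = 3248 m/s; transfer-periapsis v_p = √[μ(2/r₁ − 1/a_t)] = 3946 m/s.
At r₂: circular v_c2 = √(μ/r₂) = 1934 m/s; transfer-apoapsis v_a = √[μ(2/r₂ − 1/a_t)] = 1400 m/s.
Δv₂ = v_c2 − v_a = 534.5 m/s.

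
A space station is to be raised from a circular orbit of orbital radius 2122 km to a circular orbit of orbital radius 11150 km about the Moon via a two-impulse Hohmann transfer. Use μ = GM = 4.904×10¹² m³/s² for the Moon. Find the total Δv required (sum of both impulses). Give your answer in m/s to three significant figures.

r₁ = 2122 km = 2.122×10⁶ m.
r₂ = 11150 km = 1.115×10⁷ m.
Transfer ellipse a_t = (r₁ + r₂)/2 = 6.636×10⁶ m.
At r₁: circular v_c1 = √(μ/r₁) = 1520 m/s; transfer-perilune v_p = √[μ(2/r₁ − 1/a_t)] = 1971 m/s.
Δv₁ = v_p − v_c1 = 450.3 m/s.
At r₂: circular v_c2 = √(μ/r₂) = 663.2 m/s; transfer-apolune v_a = √[μ(2/r₂ − 1/a_t)] = 375.0 m/s.
Δv₂ = v_c2 − v_a = 288.2 m/s.
Total Δv = Δv₁ + Δv₂ = 738.5 m/s.

Δv_total ≈ 739 m/s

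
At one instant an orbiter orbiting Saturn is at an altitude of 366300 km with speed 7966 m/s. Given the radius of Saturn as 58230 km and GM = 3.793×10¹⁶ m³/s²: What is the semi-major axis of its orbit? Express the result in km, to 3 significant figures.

r = 58230 + 366300 = 4.2453×10⁵ km = 4.245×10⁸ m.
Vis-viva rearranged: 1/a = 2/r − v²/μ = 4.711×10⁻⁹ − 1.673×10⁻⁹ = 3.038×10⁻⁹ m⁻¹.
a = 3.292×10⁸ m = 3.2915×10⁵ km.

a ≈ 3.29×10⁵ km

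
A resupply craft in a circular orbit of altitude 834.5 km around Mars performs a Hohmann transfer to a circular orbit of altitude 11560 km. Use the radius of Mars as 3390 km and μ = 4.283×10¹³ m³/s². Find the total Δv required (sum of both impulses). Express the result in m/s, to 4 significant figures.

r₁ = 3390 + 834.5 = 4224.5 km = 4.2245×10⁶ m.
r₂ = 3390 + 11560 = 14950 km = 1.4950×10⁷ m.
Transfer ellipse a_t = (r₁ + r₂)/2 = 9.587×10⁶ m.
At r₁: circular v_c1 = √(μ/r₁) = 3184 m/s; transfer-periapsis v_p = √[μ(2/r₁ − 1/a_t)] = 3976 m/s.
Δv₁ = v_p − v_c1 = 792.0 m/s.
At r₂: circular v_c2 = √(μ/r₂) = 1693 m/s; transfer-apoapsis v_a = √[μ(2/r₂ − 1/a_t)] = 1124 m/s.
Δv₂ = v_c2 − v_a = 569.0 m/s.
Total Δv = Δv₁ + Δv₂ = 1361 m/s.

Δv_total ≈ 1361 m/s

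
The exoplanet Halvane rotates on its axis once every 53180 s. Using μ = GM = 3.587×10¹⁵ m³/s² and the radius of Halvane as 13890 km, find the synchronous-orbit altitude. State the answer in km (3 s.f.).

A synchronous orbit has period T, so by Kepler's third law a = (μT²/4π²)^(1/3).
μT²/4π² = 3.587×10¹⁵ × (5.318×10⁴)² / 39.48 = 2.570×10²³ m³.
a = 6.358×10⁷ m = 63575 km.
Altitude h = a − R = 63575 − 13890 = 49685 km.

h_sync ≈ 49700 km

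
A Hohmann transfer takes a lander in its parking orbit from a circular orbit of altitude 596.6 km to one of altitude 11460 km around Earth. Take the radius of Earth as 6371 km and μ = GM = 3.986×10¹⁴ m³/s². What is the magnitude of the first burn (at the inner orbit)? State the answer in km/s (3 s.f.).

r₁ = 6371 + 596.6 = 6967.6 km = 6.9676×10⁶ m.
r₂ = 6371 + 11460 = 17831 km = 1.7831×10⁷ m.
Transfer ellipse a_t = (r₁ + r₂)/2 = 1.240×10⁷ m.
At r₁: circular v_c1 = √(μ/r₁) = 7564 m/s; transfer-perigee v_p = √[μ(2/r₁ − 1/a_t)] = 9070 m/s.
Δv₁ = v_p − v_c1 = 1507 m/s.
= 1.507 km/s.

Δv ≈ 1.51 km/s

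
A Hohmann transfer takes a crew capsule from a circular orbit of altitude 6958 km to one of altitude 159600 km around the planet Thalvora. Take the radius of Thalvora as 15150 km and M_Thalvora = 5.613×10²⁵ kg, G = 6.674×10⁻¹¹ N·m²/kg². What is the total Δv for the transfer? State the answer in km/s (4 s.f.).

μ = GM = 6.674×10⁻¹¹ × 5.613×10²⁵ = 3.746×10¹⁵ m³/s².
r₁ = 15150 + 6958 = 22108 km = 2.2108×10⁷ m.
r₂ = 15150 + 159600 = 174750 km = 1.7475×10⁸ m.
Transfer ellipse a_t = (r₁ + r₂)/2 = 9.843×10⁷ m.
At r₁: circular v_c1 = √(μ/r₁) = 13020 m/s; transfer-periapsis v_p = √[μ(2/r₁ − 1/a_t)] = 17340 m/s.
Δv₁ = v_p − v_c1 = 4327 m/s.
At r₂: circular v_c2 = √(μ/r₂) = 4630 m/s; transfer-apoapsis v_a = √[μ(2/r₂ − 1/a_t)] = 2194 m/s.
Δv₂ = v_c2 − v_a = 2436 m/s.
Total Δv = Δv₁ + Δv₂ = 6763 m/s = 6.763 km/s.

Δv_total ≈ 6.763 km/s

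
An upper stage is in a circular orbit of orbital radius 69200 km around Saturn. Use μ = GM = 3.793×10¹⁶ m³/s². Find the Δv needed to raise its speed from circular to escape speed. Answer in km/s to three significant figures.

Δv ≈ 9.70 km/s

r = 69200 km = 6.920×10⁷ m.
Circular speed v_c = √(μ/r) = 23410 m/s.
Escape speed v_esc = √(2μ/r) = √2 × v_c = 33110 m/s.
Δv = v_esc − v_c = 9698 m/s = 9.698 km/s.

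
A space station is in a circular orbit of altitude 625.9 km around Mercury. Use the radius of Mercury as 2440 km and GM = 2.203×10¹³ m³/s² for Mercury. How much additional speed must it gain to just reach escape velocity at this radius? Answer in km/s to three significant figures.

Δv ≈ 1.11 km/s

r = 2440 + 625.9 = 3065.9 km = 3.0659×10⁶ m.
Circular speed v_c = √(μ/r) = 2681 m/s.
Escape speed v_esc = √(2μ/r) = √2 × v_c = 3791 m/s.
Δv = v_esc − v_c = 1110 m/s = 1.110 km/s.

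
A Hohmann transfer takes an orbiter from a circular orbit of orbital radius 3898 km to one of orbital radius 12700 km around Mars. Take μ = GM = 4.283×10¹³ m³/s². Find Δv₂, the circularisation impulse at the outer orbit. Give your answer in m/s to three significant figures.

Δv ≈ 578 m/s

r₁ = 3898 km = 3.898×10⁶ m.
r₂ = 12700 km = 1.270×10⁷ m.
Transfer ellipse a_t = (r₁ + r₂)/2 = 8.299×10⁶ m.
At r₁: circular v_c1 = √(μ/r₁) = 3315 m/s; transfer-periapsis v_p = √[μ(2/r₁ − 1/a_t)] = 4101 m/s.
At r₂: circular v_c2 = √(μ/r₂) = 1836 m/s; transfer-apoapsis v_a = √[μ(2/r₂ − 1/a_t)] = 1259 m/s.
Δv₂ = v_c2 − v_a = 577.8 m/s.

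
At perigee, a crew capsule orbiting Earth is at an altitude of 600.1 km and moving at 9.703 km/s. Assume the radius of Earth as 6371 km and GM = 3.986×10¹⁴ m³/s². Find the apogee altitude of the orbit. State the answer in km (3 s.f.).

r_p = 6371 + 600.1 = 6971.1 km = 6.971×10⁶ m.
Specific energy ε = v²/2 − μ/r = -1.010×10⁷ J/kg, so a = −μ/(2ε) = 1.972×10⁷ m.
The apsides satisfy r_p + r_a = 2a, so the apogee radius is 2a − r_p = 3.248×10⁷ m = 32475 km.
Apogee altitude = 32475 − 6371 = 26104 km.

apogee altitude ≈ 26100 km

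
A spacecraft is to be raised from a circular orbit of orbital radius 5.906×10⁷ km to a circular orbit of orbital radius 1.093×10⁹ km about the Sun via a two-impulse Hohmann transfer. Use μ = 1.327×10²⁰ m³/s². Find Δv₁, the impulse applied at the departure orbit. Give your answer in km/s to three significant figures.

r₁ = 5.906×10⁷ km = 5.906×10¹⁰ m.
r₂ = 1.093×10⁹ km = 1.093×10¹² m.
Transfer ellipse a_t = (r₁ + r₂)/2 = 5.760×10¹¹ m.
At r₁: circular v_c1 = √(μ/r₁) = 47400 m/s; transfer-perihelion v_p = √[μ(2/r₁ − 1/a_t)] = 65290 m/s.
Δv₁ = v_p − v_c1 = 17890 m/s.
= 17.89 km/s.

Δv ≈ 17.9 km/s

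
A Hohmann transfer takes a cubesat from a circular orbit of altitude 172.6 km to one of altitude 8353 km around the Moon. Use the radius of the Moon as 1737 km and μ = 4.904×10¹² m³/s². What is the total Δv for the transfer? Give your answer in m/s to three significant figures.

Δv_total ≈ 779 m/s

r₁ = 1737 + 172.6 = 1909.6 km = 1.9096×10⁶ m.
r₂ = 1737 + 8353 = 10090 km = 1.0090×10⁷ m.
Transfer ellipse a_t = (r₁ + r₂)/2 = 6.000×10⁶ m.
At r₁: circular v_c1 = √(μ/r₁) = 1603 m/s; transfer-perilune v_p = √[μ(2/r₁ − 1/a_t)] = 2078 m/s.
Δv₁ = v_p − v_c1 = 475.6 m/s.
At r₂: circular v_c2 = √(μ/r₂) = 697.2 m/s; transfer-apolune v_a = √[μ(2/r₂ − 1/a_t)] = 393.3 m/s.
Δv₂ = v_c2 − v_a = 303.8 m/s.
Total Δv = Δv₁ + Δv₂ = 779.5 m/s.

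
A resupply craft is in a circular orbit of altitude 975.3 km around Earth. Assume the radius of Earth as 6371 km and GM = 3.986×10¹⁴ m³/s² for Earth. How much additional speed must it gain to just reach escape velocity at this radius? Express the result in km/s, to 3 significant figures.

Δv ≈ 3.05 km/s

r = 6371 + 975.3 = 7346.3 km = 7.3463×10⁶ m.
Circular speed v_c = √(μ/r) = 7366 m/s.
Escape speed v_esc = √(2μ/r) = √2 × v_c = 10420 m/s.
Δv = v_esc − v_c = 3051 m/s = 3.051 km/s.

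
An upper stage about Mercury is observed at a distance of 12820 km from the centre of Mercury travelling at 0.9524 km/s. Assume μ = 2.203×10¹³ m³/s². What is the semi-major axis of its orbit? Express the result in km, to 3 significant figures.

a ≈ 8710 km

r = 1.282×10⁷ m.
Vis-viva rearranged: 1/a = 2/r − v²/μ = 1.560×10⁻⁷ − 4.117×10⁻⁸ = 1.148×10⁻⁷ m⁻¹.
a = 8.708×10⁶ m = 8708.4 km.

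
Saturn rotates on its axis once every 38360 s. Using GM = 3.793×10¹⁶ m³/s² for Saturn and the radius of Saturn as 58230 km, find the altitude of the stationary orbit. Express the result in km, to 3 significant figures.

h_sync ≈ 54000 km

A synchronous orbit has period T, so by Kepler's third law a = (μT²/4π²)^(1/3).
μT²/4π² = 3.793×10¹⁶ × (3.836×10⁴)² / 39.48 = 1.414×10²⁴ m³.
a = 1.122×10⁸ m = 1.1223×10⁵ km.
Altitude h = a − R = 1.1223×10⁵ − 58230 = 54005 km.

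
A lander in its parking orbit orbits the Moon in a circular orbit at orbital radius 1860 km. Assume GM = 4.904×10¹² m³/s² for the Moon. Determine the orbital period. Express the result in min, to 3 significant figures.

r = 1860 km = 1.860×10⁶ m.
Kepler's third law: T = 2π√(r³/μ) = 2π√((1.860×10⁶)³ / 4.904×10¹²).
r³/μ = 1.312×10⁶ s², so T = 2π × 1.145×10³ = 7.197×10³ s.
Converting: 7.197×10³ s ÷ 60.00 = 120.0 min.

T ≈ 120 min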